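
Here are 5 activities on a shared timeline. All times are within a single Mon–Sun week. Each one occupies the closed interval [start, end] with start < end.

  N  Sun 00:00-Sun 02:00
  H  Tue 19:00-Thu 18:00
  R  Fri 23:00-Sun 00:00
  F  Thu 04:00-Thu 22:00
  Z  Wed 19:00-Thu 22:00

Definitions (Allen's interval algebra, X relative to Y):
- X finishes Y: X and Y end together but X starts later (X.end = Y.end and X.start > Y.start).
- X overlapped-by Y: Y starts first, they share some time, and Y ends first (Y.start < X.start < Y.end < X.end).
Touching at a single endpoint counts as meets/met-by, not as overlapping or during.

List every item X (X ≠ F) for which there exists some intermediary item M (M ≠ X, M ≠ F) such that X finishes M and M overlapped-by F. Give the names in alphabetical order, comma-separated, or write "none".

none

Target F = [Thu 04:00, Thu 22:00].
Intermediaries M with M overlapped-by F: none.
Union: none.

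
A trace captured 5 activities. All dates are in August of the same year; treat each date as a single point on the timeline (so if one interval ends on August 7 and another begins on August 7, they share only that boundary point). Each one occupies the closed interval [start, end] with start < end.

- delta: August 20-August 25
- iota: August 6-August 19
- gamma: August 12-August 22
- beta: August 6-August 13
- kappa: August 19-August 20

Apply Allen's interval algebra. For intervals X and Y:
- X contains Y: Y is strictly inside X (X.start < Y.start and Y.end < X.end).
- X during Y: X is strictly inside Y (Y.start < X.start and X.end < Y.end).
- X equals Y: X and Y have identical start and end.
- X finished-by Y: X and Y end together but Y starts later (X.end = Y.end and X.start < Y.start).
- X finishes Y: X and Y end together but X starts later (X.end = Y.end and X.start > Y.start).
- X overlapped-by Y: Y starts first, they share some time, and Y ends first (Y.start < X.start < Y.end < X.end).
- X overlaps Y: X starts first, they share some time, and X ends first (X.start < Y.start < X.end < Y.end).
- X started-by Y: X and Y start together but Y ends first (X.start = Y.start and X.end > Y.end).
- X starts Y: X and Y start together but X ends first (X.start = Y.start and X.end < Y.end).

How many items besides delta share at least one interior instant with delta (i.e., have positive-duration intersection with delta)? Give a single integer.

Target delta = [August 20, August 25].
beta [August 6, August 13] → before → no.
gamma [August 12, August 22] → overlaps → counts.
iota [August 6, August 19] → before → no.
kappa [August 19, August 20] → meets → no.
Total: 1.

1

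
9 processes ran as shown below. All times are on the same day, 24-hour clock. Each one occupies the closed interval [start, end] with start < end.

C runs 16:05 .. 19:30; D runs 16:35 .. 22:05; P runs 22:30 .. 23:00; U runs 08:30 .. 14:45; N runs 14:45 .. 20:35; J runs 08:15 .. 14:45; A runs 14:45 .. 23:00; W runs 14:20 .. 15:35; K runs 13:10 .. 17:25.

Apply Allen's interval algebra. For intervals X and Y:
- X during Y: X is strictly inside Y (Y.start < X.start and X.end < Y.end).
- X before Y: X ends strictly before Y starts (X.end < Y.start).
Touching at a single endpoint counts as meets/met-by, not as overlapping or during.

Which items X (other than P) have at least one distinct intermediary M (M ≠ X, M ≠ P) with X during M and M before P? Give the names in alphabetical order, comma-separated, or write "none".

Target P = [22:30, 23:00].
Intermediaries M with M before P: C, D, J, K, N, U, W.
Via C — items with X during C: none.
Via D — items with X during D: none.
Via J — items with X during J: none.
Via K — items with X during K: W.
Via N — items with X during N: C.
Via U — items with X during U: none.
Via W — items with X during W: none.
Union: C, W.

C, W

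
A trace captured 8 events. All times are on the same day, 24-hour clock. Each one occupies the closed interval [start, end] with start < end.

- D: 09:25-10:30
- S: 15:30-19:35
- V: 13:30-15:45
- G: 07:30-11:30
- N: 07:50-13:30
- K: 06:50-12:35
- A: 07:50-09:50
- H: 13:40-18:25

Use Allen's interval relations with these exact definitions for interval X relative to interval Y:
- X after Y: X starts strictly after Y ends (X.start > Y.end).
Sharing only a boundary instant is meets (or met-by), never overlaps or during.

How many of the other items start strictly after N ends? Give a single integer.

2

Target N = [07:50, 13:30].
A [07:50, 09:50] → starts → no.
D [09:25, 10:30] → during → no.
G [07:30, 11:30] → overlaps → no.
H [13:40, 18:25] → after → counts.
K [06:50, 12:35] → overlaps → no.
S [15:30, 19:35] → after → counts.
V [13:30, 15:45] → met-by → no.
Total: 2.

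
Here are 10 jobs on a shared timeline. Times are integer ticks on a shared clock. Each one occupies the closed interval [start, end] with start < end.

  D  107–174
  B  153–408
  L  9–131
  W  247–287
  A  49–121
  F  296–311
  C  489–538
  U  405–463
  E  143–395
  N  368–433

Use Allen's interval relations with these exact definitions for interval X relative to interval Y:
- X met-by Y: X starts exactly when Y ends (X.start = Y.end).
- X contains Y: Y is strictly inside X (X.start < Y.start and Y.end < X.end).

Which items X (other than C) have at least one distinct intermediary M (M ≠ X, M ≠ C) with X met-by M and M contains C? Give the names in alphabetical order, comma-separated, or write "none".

Target C = [489, 538].
Intermediaries M with M contains C: none.
Union: none.

none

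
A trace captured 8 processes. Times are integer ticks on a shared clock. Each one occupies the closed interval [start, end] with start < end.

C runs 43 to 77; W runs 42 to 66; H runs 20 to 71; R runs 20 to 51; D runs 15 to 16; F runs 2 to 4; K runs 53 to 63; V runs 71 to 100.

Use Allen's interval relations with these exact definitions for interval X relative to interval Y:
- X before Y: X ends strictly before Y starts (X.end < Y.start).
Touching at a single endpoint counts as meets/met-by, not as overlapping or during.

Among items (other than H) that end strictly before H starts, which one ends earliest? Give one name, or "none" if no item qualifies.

Target H = [20, 71].
C [43, 77] → overlapped-by → excluded.
D [15, 16] → before → candidate.
F [2, 4] → before → candidate.
K [53, 63] → during → excluded.
R [20, 51] → starts → excluded.
V [71, 100] → met-by → excluded.
W [42, 66] → during → excluded.
Among candidates, earliest end is 4 → F.

F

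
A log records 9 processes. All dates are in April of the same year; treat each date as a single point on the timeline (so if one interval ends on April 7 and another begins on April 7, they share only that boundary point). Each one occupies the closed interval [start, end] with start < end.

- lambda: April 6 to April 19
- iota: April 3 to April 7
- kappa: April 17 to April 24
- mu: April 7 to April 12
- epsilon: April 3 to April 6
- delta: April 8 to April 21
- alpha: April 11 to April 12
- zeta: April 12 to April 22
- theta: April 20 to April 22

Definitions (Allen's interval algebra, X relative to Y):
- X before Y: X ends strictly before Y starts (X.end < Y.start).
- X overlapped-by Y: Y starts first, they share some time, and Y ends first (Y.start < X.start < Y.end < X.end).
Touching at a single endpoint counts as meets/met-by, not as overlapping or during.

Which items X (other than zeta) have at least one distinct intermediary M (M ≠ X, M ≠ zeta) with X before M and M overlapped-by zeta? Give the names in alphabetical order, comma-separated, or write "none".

alpha, epsilon, iota, mu

Target zeta = [April 12, April 22].
Intermediaries M with M overlapped-by zeta: kappa.
Via kappa — items with X before kappa: alpha, epsilon, iota, mu.
Union: alpha, epsilon, iota, mu.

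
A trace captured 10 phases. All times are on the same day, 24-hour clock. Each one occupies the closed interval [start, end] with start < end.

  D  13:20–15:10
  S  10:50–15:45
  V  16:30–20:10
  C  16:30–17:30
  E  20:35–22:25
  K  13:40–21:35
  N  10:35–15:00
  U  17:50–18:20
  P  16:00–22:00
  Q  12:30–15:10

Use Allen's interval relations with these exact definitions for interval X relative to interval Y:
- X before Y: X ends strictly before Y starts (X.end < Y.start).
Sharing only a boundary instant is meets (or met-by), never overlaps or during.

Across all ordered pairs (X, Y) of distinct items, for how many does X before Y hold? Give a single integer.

24

Checking all 90 ordered pairs for relation 'before'; matching pairs in alphabetical order:
(C, E): C before E ✓
(C, U): C before U ✓
(D, C): D before C ✓
(D, E): D before E ✓
(D, P): D before P ✓
(D, U): D before U ✓
(D, V): D before V ✓
(N, C): N before C ✓
(N, E): N before E ✓
(N, P): N before P ✓
(N, U): N before U ✓
(N, V): N before V ✓
(Q, C): Q before C ✓
(Q, E): Q before E ✓
(Q, P): Q before P ✓
(Q, U): Q before U ✓
(Q, V): Q before V ✓
(S, C): S before C ✓
(S, E): S before E ✓
(S, P): S before P ✓
(S, U): S before U ✓
(S, V): S before V ✓
(U, E): U before E ✓
(V, E): V before E ✓
Count: 24.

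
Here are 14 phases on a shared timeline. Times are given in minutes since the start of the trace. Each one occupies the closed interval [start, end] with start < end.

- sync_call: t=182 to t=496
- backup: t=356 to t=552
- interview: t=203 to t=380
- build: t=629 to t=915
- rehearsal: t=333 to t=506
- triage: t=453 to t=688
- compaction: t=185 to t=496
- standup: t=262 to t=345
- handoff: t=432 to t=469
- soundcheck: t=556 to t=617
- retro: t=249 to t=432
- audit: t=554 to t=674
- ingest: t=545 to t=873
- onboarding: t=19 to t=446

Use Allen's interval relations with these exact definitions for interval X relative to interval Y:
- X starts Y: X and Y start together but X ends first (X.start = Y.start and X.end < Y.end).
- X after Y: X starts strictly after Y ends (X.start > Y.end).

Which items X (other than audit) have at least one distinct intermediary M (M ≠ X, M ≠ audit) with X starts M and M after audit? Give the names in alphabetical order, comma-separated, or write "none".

none

Target audit = [t=554, t=674].
Intermediaries M with M after audit: none.
Union: none.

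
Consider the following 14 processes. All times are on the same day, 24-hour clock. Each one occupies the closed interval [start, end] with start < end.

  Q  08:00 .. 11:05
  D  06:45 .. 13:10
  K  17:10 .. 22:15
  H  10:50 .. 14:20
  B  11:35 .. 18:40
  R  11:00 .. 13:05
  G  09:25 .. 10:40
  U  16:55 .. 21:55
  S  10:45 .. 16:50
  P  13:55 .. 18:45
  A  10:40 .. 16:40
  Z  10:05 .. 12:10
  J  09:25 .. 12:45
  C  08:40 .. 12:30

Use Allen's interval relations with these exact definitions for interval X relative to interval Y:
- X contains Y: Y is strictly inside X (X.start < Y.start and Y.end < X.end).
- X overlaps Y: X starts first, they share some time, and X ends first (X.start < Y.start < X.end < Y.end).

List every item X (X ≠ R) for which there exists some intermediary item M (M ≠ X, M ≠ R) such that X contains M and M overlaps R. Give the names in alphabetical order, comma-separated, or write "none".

Target R = [11:00, 13:05].
Intermediaries M with M overlaps R: C, J, Q, Z.
Via C — items with X contains C: D.
Via J — items with X contains J: D.
Via Q — items with X contains Q: D.
Via Z — items with X contains Z: C, D, J.
Union: C, D, J.

C, D, J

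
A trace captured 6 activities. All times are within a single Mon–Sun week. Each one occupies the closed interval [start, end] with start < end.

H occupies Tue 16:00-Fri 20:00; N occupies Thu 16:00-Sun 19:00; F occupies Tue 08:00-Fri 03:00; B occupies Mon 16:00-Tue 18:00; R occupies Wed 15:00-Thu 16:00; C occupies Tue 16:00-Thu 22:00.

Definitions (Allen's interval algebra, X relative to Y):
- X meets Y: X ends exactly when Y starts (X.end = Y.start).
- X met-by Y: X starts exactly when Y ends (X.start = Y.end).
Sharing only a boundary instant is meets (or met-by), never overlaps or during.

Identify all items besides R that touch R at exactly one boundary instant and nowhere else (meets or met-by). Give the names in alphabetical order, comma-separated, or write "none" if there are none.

N

Target R = [Wed 15:00, Thu 16:00].
B [Mon 16:00, Tue 18:00] → before → no.
C [Tue 16:00, Thu 22:00] → contains → no.
F [Tue 08:00, Fri 03:00] → contains → no.
H [Tue 16:00, Fri 20:00] → contains → no.
N [Thu 16:00, Sun 19:00] → met-by → yes.
Result: N.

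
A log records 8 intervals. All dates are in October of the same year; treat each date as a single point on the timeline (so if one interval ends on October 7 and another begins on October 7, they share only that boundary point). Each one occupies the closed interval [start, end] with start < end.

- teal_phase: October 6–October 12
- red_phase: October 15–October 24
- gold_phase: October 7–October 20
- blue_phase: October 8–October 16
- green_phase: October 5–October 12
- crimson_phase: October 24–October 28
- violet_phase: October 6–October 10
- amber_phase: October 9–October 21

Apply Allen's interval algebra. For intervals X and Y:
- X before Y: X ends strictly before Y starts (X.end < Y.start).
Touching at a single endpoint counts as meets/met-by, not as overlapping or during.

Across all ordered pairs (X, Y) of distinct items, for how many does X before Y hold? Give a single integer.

Checking all 56 ordered pairs for relation 'before'; matching pairs in alphabetical order:
(amber_phase, crimson_phase): amber_phase before crimson_phase ✓
(blue_phase, crimson_phase): blue_phase before crimson_phase ✓
(gold_phase, crimson_phase): gold_phase before crimson_phase ✓
(green_phase, crimson_phase): green_phase before crimson_phase ✓
(green_phase, red_phase): green_phase before red_phase ✓
(teal_phase, crimson_phase): teal_phase before crimson_phase ✓
(teal_phase, red_phase): teal_phase before red_phase ✓
(violet_phase, crimson_phase): violet_phase before crimson_phase ✓
(violet_phase, red_phase): violet_phase before red_phase ✓
Count: 9.

9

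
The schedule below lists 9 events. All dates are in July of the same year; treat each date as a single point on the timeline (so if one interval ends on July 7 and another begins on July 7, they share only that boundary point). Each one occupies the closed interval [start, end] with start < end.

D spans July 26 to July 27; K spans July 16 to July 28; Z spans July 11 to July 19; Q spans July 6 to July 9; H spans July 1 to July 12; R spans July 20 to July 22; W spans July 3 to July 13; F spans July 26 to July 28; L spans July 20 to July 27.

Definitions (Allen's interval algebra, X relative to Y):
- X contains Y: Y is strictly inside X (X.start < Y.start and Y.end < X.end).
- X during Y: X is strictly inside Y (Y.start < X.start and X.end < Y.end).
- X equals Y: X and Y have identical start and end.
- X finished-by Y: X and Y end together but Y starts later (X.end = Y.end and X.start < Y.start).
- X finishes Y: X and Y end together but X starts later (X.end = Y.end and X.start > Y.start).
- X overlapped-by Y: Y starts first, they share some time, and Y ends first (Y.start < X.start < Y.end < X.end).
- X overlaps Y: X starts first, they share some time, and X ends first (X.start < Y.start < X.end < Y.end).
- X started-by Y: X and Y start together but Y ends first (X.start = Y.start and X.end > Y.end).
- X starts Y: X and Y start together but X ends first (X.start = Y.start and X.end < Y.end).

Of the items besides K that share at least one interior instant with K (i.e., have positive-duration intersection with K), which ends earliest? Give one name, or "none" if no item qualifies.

Z

Target K = [July 16, July 28].
D [July 26, July 27] → during → candidate.
F [July 26, July 28] → finishes → candidate.
H [July 1, July 12] → before → excluded.
L [July 20, July 27] → during → candidate.
Q [July 6, July 9] → before → excluded.
R [July 20, July 22] → during → candidate.
W [July 3, July 13] → before → excluded.
Z [July 11, July 19] → overlaps → candidate.
Among candidates, earliest end is July 19 → Z.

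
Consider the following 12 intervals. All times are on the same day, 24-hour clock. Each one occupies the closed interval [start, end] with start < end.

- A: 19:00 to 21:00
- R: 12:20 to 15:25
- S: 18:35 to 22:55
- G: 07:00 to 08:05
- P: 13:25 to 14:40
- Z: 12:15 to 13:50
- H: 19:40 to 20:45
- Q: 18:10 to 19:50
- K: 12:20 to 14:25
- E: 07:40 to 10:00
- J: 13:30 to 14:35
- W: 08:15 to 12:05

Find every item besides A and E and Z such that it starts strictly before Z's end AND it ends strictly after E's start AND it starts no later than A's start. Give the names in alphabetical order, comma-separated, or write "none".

G, J, K, P, R, W

Conditions: its start is strictly before Z's end (X.start < 13:50) AND its end is strictly after E's start (X.end > 07:40) AND its start is no later than A's start (X.start <= 19:00).
G: start 07:00 < 13:50? ✓; end 08:05 > 07:40? ✓; start 07:00 <= 19:00? ✓ → yes.
H: start 19:40 < 13:50? ✗; end 20:45 > 07:40? ✓; start 19:40 <= 19:00? ✗ → no.
J: start 13:30 < 13:50? ✓; end 14:35 > 07:40? ✓; start 13:30 <= 19:00? ✓ → yes.
K: start 12:20 < 13:50? ✓; end 14:25 > 07:40? ✓; start 12:20 <= 19:00? ✓ → yes.
P: start 13:25 < 13:50? ✓; end 14:40 > 07:40? ✓; start 13:25 <= 19:00? ✓ → yes.
Q: start 18:10 < 13:50? ✗; end 19:50 > 07:40? ✓; start 18:10 <= 19:00? ✓ → no.
R: start 12:20 < 13:50? ✓; end 15:25 > 07:40? ✓; start 12:20 <= 19:00? ✓ → yes.
S: start 18:35 < 13:50? ✗; end 22:55 > 07:40? ✓; start 18:35 <= 19:00? ✓ → no.
W: start 08:15 < 13:50? ✓; end 12:05 > 07:40? ✓; start 08:15 <= 19:00? ✓ → yes.
Result: G, J, K, P, R, W.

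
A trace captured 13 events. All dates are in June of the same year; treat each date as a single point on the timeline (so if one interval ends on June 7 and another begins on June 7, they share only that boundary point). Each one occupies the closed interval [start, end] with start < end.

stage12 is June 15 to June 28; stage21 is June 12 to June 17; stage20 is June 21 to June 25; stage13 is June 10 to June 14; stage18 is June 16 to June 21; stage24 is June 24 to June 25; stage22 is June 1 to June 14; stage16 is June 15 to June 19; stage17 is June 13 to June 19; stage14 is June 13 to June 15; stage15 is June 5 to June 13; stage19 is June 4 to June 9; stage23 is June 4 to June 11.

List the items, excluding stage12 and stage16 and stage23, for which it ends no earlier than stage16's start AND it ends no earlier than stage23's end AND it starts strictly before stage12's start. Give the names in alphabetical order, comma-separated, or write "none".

Conditions: its end is no earlier than stage16's start (X.end >= June 15) AND its end is no earlier than stage23's end (X.end >= June 11) AND its start is strictly before stage12's start (X.start < June 15).
stage13: end June 14 >= June 15? ✗; end June 14 >= June 11? ✓; start June 10 < June 15? ✓ → no.
stage14: end June 15 >= June 15? ✓; end June 15 >= June 11? ✓; start June 13 < June 15? ✓ → yes.
stage15: end June 13 >= June 15? ✗; end June 13 >= June 11? ✓; start June 5 < June 15? ✓ → no.
stage17: end June 19 >= June 15? ✓; end June 19 >= June 11? ✓; start June 13 < June 15? ✓ → yes.
stage18: end June 21 >= June 15? ✓; end June 21 >= June 11? ✓; start June 16 < June 15? ✗ → no.
stage19: end June 9 >= June 15? ✗; end June 9 >= June 11? ✗; start June 4 < June 15? ✓ → no.
stage20: end June 25 >= June 15? ✓; end June 25 >= June 11? ✓; start June 21 < June 15? ✗ → no.
stage21: end June 17 >= June 15? ✓; end June 17 >= June 11? ✓; start June 12 < June 15? ✓ → yes.
stage22: end June 14 >= June 15? ✗; end June 14 >= June 11? ✓; start June 1 < June 15? ✓ → no.
stage24: end June 25 >= June 15? ✓; end June 25 >= June 11? ✓; start June 24 < June 15? ✗ → no.
Result: stage14, stage17, stage21.

stage14, stage17, stage21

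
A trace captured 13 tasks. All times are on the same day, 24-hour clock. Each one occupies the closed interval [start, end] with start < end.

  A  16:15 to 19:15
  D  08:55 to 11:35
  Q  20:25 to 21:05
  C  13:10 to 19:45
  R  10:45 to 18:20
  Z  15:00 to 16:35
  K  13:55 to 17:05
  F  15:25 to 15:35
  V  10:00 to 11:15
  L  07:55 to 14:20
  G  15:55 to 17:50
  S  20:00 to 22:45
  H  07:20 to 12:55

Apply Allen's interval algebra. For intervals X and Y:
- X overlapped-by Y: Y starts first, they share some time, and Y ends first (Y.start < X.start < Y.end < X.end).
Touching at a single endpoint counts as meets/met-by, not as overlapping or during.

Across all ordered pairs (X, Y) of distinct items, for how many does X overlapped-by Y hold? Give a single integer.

Checking all 156 ordered pairs for relation 'overlapped-by'; matching pairs in alphabetical order:
(A, G): A overlapped-by G ✓
(A, K): A overlapped-by K ✓
(A, R): A overlapped-by R ✓
(A, Z): A overlapped-by Z ✓
(C, L): C overlapped-by L ✓
(C, R): C overlapped-by R ✓
(G, K): G overlapped-by K ✓
(G, Z): G overlapped-by Z ✓
(K, L): K overlapped-by L ✓
(L, H): L overlapped-by H ✓
(R, D): R overlapped-by D ✓
(R, H): R overlapped-by H ✓
(R, L): R overlapped-by L ✓
(R, V): R overlapped-by V ✓
Count: 14.

14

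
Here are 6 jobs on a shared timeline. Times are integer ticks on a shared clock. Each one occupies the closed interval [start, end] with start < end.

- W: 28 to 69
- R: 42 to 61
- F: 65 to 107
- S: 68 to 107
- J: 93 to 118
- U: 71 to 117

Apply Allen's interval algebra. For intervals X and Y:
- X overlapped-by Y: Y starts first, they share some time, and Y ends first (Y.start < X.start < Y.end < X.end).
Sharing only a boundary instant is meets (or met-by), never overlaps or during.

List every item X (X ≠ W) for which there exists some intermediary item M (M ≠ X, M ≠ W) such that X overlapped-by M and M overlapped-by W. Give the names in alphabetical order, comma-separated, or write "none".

J, U

Target W = [28, 69].
Intermediaries M with M overlapped-by W: F, S.
Via F — items with X overlapped-by F: J, U.
Via S — items with X overlapped-by S: J, U.
Union: J, U.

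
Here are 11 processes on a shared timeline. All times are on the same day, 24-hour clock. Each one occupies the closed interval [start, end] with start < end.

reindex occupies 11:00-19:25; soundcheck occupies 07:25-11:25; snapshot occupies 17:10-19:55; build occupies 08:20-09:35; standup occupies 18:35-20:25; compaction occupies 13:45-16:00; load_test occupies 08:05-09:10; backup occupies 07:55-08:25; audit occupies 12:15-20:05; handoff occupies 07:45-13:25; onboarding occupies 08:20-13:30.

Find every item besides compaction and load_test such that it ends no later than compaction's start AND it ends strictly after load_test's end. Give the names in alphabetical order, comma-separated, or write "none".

build, handoff, onboarding, soundcheck

Conditions: its end is no later than compaction's start (X.end <= 13:45) AND its end is strictly after load_test's end (X.end > 09:10).
audit: end 20:05 <= 13:45? ✗; end 20:05 > 09:10? ✓ → no.
backup: end 08:25 <= 13:45? ✓; end 08:25 > 09:10? ✗ → no.
build: end 09:35 <= 13:45? ✓; end 09:35 > 09:10? ✓ → yes.
handoff: end 13:25 <= 13:45? ✓; end 13:25 > 09:10? ✓ → yes.
onboarding: end 13:30 <= 13:45? ✓; end 13:30 > 09:10? ✓ → yes.
reindex: end 19:25 <= 13:45? ✗; end 19:25 > 09:10? ✓ → no.
snapshot: end 19:55 <= 13:45? ✗; end 19:55 > 09:10? ✓ → no.
soundcheck: end 11:25 <= 13:45? ✓; end 11:25 > 09:10? ✓ → yes.
standup: end 20:25 <= 13:45? ✗; end 20:25 > 09:10? ✓ → no.
Result: build, handoff, onboarding, soundcheck.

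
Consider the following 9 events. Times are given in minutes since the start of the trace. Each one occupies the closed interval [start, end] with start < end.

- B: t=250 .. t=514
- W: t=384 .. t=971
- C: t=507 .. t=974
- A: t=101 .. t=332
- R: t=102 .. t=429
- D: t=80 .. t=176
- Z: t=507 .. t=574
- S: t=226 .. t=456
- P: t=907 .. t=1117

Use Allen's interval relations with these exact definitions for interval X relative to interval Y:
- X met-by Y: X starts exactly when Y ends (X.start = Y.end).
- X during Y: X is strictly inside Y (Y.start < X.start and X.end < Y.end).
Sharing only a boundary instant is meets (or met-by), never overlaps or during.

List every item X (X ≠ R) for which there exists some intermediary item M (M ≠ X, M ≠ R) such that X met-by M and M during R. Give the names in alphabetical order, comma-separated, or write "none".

Target R = [t=102, t=429].
Intermediaries M with M during R: none.
Union: none.

none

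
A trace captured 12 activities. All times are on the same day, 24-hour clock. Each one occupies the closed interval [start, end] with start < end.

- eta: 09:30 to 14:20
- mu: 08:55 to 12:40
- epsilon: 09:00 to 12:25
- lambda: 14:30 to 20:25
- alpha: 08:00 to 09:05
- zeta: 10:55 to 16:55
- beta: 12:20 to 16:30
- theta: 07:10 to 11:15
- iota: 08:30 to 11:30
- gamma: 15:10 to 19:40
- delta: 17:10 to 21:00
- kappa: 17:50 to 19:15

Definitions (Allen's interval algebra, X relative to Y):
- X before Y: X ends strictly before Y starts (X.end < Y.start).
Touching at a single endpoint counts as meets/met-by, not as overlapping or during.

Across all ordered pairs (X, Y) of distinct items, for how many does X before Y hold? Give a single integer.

33

Checking all 132 ordered pairs for relation 'before'; matching pairs in alphabetical order:
(alpha, beta): alpha before beta ✓
(alpha, delta): alpha before delta ✓
(alpha, eta): alpha before eta ✓
(alpha, gamma): alpha before gamma ✓
(alpha, kappa): alpha before kappa ✓
(alpha, lambda): alpha before lambda ✓
(alpha, zeta): alpha before zeta ✓
(beta, delta): beta before delta ✓
(beta, kappa): beta before kappa ✓
(epsilon, delta): epsilon before delta ✓
(epsilon, gamma): epsilon before gamma ✓
(epsilon, kappa): epsilon before kappa ✓
(epsilon, lambda): epsilon before lambda ✓
(eta, delta): eta before delta ✓
(eta, gamma): eta before gamma ✓
(eta, kappa): eta before kappa ✓
(eta, lambda): eta before lambda ✓
(iota, beta): iota before beta ✓
(iota, delta): iota before delta ✓
(iota, gamma): iota before gamma ✓
(iota, kappa): iota before kappa ✓
(iota, lambda): iota before lambda ✓
(mu, delta): mu before delta ✓
(mu, gamma): mu before gamma ✓
... plus 9 further pairs not listed.
Count: 33.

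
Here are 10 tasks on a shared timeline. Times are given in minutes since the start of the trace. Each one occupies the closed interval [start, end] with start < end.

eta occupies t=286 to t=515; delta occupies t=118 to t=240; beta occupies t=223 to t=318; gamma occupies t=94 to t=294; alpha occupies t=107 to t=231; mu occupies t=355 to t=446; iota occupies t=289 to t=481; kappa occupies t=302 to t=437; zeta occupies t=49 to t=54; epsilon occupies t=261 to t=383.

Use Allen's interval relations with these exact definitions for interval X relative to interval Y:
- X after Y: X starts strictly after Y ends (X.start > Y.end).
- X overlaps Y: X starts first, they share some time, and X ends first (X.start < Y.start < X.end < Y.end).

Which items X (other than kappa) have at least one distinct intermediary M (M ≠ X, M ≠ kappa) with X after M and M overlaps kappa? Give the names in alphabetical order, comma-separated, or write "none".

mu

Target kappa = [t=302, t=437].
Intermediaries M with M overlaps kappa: beta, epsilon.
Via beta — items with X after beta: mu.
Via epsilon — items with X after epsilon: none.
Union: mu.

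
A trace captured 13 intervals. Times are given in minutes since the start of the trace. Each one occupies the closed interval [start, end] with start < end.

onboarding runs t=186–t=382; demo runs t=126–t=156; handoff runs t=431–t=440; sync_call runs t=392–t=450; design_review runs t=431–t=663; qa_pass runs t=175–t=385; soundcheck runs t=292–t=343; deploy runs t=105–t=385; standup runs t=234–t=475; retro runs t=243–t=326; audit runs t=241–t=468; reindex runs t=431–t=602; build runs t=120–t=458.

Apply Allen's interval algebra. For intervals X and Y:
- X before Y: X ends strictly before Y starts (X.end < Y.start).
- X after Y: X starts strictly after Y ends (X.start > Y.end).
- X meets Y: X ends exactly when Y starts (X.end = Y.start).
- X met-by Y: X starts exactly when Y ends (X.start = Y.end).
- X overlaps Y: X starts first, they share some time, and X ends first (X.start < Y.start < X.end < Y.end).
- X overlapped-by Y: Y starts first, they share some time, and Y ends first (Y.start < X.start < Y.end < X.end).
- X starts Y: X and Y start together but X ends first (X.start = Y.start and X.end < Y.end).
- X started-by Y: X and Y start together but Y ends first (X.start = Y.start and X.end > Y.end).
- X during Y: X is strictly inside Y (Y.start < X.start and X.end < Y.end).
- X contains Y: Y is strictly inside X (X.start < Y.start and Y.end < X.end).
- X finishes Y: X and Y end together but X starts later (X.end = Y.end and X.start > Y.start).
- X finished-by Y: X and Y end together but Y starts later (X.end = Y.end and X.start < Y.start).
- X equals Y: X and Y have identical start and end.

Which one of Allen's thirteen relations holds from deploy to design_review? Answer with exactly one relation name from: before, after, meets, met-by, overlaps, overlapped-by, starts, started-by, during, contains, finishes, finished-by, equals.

deploy = [t=105, t=385]; design_review = [t=431, t=663].
Compare endpoints: deploy.start < design_review.start, deploy.start < design_review.end, deploy.end < design_review.start, deploy.end < design_review.end.
That pattern is 'before'.

before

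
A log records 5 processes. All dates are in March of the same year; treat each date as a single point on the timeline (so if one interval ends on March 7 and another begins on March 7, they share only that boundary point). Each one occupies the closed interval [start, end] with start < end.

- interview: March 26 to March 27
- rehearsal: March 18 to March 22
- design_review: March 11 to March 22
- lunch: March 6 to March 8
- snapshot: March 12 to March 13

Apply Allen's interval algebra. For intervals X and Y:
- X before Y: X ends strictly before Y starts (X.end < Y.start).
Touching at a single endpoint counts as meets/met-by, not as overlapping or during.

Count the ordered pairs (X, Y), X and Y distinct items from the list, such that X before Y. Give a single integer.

8

Checking all 20 ordered pairs for relation 'before'; matching pairs in alphabetical order:
(design_review, interview): design_review before interview ✓
(lunch, design_review): lunch before design_review ✓
(lunch, interview): lunch before interview ✓
(lunch, rehearsal): lunch before rehearsal ✓
(lunch, snapshot): lunch before snapshot ✓
(rehearsal, interview): rehearsal before interview ✓
(snapshot, interview): snapshot before interview ✓
(snapshot, rehearsal): snapshot before rehearsal ✓
Count: 8.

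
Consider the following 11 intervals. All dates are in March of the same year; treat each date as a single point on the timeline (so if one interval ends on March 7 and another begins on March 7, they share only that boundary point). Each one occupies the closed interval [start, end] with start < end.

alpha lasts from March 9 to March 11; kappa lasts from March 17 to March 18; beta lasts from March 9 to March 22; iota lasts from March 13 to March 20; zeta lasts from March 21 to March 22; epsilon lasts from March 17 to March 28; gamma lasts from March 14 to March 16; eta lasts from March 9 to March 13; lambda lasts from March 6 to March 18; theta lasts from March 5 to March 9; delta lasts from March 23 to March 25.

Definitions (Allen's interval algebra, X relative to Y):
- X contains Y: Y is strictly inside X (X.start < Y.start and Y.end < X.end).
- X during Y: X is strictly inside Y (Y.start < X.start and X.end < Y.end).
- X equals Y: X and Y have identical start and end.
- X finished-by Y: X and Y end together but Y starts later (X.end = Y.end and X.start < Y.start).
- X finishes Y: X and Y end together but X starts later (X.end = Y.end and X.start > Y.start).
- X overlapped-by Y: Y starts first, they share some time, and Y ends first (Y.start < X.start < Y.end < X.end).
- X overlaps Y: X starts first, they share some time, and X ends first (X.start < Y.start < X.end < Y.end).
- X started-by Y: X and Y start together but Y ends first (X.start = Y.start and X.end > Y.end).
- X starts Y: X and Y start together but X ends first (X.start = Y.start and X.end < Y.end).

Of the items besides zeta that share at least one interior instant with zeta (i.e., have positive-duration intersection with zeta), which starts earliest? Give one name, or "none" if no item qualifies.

beta

Target zeta = [March 21, March 22].
alpha [March 9, March 11] → before → excluded.
beta [March 9, March 22] → finished-by → candidate.
delta [March 23, March 25] → after → excluded.
epsilon [March 17, March 28] → contains → candidate.
eta [March 9, March 13] → before → excluded.
gamma [March 14, March 16] → before → excluded.
iota [March 13, March 20] → before → excluded.
kappa [March 17, March 18] → before → excluded.
lambda [March 6, March 18] → before → excluded.
theta [March 5, March 9] → before → excluded.
Among candidates, earliest start is March 9 → beta.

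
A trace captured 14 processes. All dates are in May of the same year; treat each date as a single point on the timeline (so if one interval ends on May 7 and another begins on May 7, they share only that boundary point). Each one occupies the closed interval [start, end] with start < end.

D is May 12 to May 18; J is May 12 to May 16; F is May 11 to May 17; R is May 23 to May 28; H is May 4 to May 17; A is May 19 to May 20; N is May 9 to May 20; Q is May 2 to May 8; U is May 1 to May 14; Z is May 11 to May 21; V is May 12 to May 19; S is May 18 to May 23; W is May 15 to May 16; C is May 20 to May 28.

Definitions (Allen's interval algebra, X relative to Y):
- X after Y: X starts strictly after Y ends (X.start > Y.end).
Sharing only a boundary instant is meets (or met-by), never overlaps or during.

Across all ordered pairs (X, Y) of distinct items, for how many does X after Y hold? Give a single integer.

40

Checking all 182 ordered pairs for relation 'after'; matching pairs in alphabetical order:
(A, D): A after D ✓
(A, F): A after F ✓
(A, H): A after H ✓
(A, J): A after J ✓
(A, Q): A after Q ✓
(A, U): A after U ✓
(A, W): A after W ✓
(C, D): C after D ✓
(C, F): C after F ✓
(C, H): C after H ✓
(C, J): C after J ✓
(C, Q): C after Q ✓
(C, U): C after U ✓
(C, V): C after V ✓
(C, W): C after W ✓
(D, Q): D after Q ✓
(F, Q): F after Q ✓
(J, Q): J after Q ✓
(N, Q): N after Q ✓
(R, A): R after A ✓
(R, D): R after D ✓
(R, F): R after F ✓
(R, H): R after H ✓
(R, J): R after J ✓
... plus 16 further pairs not listed.
Count: 40.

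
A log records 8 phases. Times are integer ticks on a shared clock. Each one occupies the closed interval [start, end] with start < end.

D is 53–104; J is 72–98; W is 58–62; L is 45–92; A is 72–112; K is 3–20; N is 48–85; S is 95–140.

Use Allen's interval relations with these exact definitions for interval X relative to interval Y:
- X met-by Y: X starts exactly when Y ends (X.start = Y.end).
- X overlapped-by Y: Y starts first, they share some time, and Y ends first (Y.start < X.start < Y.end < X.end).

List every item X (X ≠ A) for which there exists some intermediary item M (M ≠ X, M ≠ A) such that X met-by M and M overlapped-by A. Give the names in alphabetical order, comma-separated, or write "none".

Target A = [72, 112].
Intermediaries M with M overlapped-by A: S.
Via S — items with X met-by S: none.
Union: none.

none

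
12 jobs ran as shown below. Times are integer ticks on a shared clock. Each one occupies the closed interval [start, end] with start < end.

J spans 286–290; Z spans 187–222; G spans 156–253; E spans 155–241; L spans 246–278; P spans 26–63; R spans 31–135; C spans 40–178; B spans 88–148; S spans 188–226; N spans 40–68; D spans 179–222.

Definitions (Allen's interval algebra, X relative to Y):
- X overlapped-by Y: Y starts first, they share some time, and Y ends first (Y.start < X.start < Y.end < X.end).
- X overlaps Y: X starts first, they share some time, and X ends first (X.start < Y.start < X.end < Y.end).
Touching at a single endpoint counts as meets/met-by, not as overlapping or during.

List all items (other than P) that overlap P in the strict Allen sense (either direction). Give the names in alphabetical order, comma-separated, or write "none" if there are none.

Target P = [26, 63].
B [88, 148] → after → no.
C [40, 178] → overlapped-by → yes.
D [179, 222] → after → no.
E [155, 241] → after → no.
G [156, 253] → after → no.
J [286, 290] → after → no.
L [246, 278] → after → no.
N [40, 68] → overlapped-by → yes.
R [31, 135] → overlapped-by → yes.
S [188, 226] → after → no.
Z [187, 222] → after → no.
Result: C, N, R.

C, N, R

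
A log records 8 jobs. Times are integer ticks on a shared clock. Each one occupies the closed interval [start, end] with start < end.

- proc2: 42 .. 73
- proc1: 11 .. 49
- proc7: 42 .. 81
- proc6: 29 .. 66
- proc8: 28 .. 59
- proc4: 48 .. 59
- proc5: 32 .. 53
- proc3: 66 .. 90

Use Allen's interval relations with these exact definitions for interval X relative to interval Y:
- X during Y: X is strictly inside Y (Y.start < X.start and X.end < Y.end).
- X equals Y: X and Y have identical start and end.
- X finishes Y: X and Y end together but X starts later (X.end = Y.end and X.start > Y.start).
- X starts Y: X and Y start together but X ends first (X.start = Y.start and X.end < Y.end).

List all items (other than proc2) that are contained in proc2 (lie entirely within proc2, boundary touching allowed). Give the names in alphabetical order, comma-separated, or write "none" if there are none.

Target proc2 = [42, 73].
proc1 [11, 49] → overlaps → no.
proc3 [66, 90] → overlapped-by → no.
proc4 [48, 59] → during → yes.
proc5 [32, 53] → overlaps → no.
proc6 [29, 66] → overlaps → no.
proc7 [42, 81] → started-by → no.
proc8 [28, 59] → overlaps → no.
Result: proc4.

proc4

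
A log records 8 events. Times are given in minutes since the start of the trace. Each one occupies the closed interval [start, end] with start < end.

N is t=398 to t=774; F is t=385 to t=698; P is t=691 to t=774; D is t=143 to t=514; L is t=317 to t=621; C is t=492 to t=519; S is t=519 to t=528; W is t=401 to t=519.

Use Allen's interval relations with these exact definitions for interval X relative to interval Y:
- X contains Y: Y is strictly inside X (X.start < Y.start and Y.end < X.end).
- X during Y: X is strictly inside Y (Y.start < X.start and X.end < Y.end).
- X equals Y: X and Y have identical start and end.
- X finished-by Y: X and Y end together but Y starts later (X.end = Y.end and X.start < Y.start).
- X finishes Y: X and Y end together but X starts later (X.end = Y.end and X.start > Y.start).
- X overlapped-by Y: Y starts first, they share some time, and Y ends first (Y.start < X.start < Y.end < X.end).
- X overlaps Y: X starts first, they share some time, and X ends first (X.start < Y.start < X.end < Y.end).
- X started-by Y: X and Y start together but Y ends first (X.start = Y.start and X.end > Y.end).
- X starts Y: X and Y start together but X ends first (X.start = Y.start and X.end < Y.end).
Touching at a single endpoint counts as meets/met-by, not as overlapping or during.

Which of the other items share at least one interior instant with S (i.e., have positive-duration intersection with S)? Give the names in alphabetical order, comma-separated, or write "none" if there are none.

F, L, N

Target S = [t=519, t=528].
C [t=492, t=519] → meets → no.
D [t=143, t=514] → before → no.
F [t=385, t=698] → contains → yes.
L [t=317, t=621] → contains → yes.
N [t=398, t=774] → contains → yes.
P [t=691, t=774] → after → no.
W [t=401, t=519] → meets → no.
Result: F, L, N.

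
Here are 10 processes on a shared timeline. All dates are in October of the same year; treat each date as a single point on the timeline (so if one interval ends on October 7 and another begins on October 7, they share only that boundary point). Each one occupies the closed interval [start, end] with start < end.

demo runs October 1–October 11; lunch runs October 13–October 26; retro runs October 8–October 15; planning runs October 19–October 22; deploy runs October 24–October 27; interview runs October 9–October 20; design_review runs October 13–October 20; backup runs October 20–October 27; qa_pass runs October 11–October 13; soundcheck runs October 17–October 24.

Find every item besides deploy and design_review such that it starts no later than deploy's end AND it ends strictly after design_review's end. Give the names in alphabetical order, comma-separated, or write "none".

Conditions: its start is no later than deploy's end (X.start <= October 27) AND its end is strictly after design_review's end (X.end > October 20).
backup: start October 20 <= October 27? ✓; end October 27 > October 20? ✓ → yes.
demo: start October 1 <= October 27? ✓; end October 11 > October 20? ✗ → no.
interview: start October 9 <= October 27? ✓; end October 20 > October 20? ✗ → no.
lunch: start October 13 <= October 27? ✓; end October 26 > October 20? ✓ → yes.
planning: start October 19 <= October 27? ✓; end October 22 > October 20? ✓ → yes.
qa_pass: start October 11 <= October 27? ✓; end October 13 > October 20? ✗ → no.
retro: start October 8 <= October 27? ✓; end October 15 > October 20? ✗ → no.
soundcheck: start October 17 <= October 27? ✓; end October 24 > October 20? ✓ → yes.
Result: backup, lunch, planning, soundcheck.

backup, lunch, planning, soundcheck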